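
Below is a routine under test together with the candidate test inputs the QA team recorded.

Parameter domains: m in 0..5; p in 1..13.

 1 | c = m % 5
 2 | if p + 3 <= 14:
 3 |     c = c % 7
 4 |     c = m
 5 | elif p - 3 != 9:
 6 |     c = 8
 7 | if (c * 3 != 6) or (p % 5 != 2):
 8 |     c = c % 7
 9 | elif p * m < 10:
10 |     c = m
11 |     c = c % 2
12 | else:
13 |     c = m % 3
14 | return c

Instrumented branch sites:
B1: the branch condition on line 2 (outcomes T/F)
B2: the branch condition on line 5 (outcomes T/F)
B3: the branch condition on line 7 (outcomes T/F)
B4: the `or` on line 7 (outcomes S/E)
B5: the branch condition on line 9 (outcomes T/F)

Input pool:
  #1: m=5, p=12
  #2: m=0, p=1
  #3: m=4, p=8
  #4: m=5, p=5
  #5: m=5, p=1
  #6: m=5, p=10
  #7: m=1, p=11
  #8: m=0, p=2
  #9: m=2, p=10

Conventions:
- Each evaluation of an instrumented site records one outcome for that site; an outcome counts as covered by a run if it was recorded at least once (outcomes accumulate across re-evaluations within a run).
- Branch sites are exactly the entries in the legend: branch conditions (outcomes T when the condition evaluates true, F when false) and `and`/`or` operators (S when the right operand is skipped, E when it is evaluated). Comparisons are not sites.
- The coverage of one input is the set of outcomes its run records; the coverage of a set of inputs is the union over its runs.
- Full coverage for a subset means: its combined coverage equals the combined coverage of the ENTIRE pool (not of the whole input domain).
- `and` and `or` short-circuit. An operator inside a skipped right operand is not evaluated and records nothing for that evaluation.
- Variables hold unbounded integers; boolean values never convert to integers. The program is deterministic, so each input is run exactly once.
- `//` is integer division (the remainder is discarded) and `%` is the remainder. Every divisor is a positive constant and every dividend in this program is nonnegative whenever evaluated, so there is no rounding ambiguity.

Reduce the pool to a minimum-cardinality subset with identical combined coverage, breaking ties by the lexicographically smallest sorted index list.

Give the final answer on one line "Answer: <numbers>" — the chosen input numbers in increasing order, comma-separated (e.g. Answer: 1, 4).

input #1, m=5, p=12: events B1->F, B2->F, B4->S, B3->T; outcomes B1=F, B2=F, B3=T, B4=S
input #2, m=0, p=1: events B1->T, B4->S, B3->T; outcomes B1=T, B3=T, B4=S
input #3, m=4, p=8: events B1->T, B4->S, B3->T; outcomes B1=T, B3=T, B4=S
input #4, m=5, p=5: events B1->T, B4->S, B3->T; outcomes B1=T, B3=T, B4=S
input #5, m=5, p=1: events B1->T, B4->S, B3->T; outcomes B1=T, B3=T, B4=S
input #6, m=5, p=10: events B1->T, B4->S, B3->T; outcomes B1=T, B3=T, B4=S
input #7, m=1, p=11: events B1->T, B4->S, B3->T; outcomes B1=T, B3=T, B4=S
input #8, m=0, p=2: events B1->T, B4->S, B3->T; outcomes B1=T, B3=T, B4=S
input #9, m=2, p=10: events B1->T, B4->E, B3->T; outcomes B1=T, B3=T, B4=E
together the pool reaches 6 outcomes: B1=T, B1=F, B2=F, B3=T, B4=S, B4=E
checked all size-1 subsets: none covers 6 outcomes (max 4/6)
size 2: inputs {1, 9} cover all 6 outcomes, and no lexicographically smaller subset of this size does

Answer: 1, 9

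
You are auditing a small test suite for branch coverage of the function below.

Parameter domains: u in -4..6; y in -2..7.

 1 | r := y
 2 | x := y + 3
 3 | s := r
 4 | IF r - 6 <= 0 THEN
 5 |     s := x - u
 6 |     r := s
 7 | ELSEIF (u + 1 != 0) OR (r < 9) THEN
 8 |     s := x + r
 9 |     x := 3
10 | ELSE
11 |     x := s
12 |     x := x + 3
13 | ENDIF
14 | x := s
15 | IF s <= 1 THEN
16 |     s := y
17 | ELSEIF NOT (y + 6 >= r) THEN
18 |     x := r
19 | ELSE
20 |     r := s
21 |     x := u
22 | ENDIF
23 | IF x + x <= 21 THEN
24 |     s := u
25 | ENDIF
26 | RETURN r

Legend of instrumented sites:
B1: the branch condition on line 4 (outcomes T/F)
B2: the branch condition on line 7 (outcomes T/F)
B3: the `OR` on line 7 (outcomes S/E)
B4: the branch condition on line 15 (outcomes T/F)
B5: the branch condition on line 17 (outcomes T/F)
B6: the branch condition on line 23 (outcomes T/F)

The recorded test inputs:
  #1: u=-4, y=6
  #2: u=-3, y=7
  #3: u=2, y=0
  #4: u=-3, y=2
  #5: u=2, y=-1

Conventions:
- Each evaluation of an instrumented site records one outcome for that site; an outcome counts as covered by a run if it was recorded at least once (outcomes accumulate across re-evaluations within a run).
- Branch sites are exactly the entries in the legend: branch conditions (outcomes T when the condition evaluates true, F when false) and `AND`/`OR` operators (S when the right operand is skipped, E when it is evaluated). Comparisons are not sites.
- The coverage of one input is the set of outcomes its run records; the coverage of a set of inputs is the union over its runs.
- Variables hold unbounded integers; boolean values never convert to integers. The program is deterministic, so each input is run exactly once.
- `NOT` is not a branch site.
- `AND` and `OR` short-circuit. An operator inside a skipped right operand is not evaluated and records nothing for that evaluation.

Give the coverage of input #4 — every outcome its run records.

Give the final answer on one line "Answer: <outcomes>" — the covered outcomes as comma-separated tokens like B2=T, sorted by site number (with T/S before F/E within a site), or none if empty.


Simulating input #4 (u=-3, y=2) step by step:
  B1->T, B4->F, B5->F, B6->T
distinct outcomes covered: B1=T, B4=F, B5=F, B6=T
Answer: B1=T, B4=F, B5=F, B6=T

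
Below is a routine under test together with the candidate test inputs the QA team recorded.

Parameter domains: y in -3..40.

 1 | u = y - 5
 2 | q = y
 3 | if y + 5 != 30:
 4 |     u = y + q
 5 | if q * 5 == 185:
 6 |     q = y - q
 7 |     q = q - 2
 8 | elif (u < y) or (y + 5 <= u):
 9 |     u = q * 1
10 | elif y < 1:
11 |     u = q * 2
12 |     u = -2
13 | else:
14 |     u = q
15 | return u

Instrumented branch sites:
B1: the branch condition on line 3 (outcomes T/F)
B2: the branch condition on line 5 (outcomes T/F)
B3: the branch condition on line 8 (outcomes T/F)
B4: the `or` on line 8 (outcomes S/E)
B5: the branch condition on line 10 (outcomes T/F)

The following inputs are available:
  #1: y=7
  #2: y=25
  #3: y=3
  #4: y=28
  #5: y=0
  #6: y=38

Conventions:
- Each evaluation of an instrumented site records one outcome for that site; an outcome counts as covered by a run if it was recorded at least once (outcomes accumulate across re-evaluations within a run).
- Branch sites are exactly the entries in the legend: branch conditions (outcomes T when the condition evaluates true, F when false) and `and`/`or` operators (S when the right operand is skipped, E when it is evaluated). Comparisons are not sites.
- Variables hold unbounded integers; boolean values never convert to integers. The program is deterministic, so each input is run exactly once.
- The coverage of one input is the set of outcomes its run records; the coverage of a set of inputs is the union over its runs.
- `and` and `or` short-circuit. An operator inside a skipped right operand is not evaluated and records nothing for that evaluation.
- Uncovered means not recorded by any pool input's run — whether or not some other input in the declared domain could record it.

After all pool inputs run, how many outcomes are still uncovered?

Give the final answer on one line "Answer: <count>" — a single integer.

#1 (y=7) -> covered: B1=T, B2=F, B3=T, B4=E
#2 (y=25) -> covered: B1=F, B2=F, B3=T, B4=S
#3 (y=3) -> covered: B1=T, B2=F, B3=F, B4=E, B5=F
#4 (y=28) -> covered: B1=T, B2=F, B3=T, B4=E
#5 (y=0) -> covered: B1=T, B2=F, B3=F, B4=E, B5=T
#6 (y=38) -> covered: B1=T, B2=F, B3=T, B4=E
union over the pool: B1=T, B1=F, B2=F, B3=T, B3=F, B4=S, B4=E, B5=T, B5=F
uncovered (1 of 10): B2=T

Answer: 1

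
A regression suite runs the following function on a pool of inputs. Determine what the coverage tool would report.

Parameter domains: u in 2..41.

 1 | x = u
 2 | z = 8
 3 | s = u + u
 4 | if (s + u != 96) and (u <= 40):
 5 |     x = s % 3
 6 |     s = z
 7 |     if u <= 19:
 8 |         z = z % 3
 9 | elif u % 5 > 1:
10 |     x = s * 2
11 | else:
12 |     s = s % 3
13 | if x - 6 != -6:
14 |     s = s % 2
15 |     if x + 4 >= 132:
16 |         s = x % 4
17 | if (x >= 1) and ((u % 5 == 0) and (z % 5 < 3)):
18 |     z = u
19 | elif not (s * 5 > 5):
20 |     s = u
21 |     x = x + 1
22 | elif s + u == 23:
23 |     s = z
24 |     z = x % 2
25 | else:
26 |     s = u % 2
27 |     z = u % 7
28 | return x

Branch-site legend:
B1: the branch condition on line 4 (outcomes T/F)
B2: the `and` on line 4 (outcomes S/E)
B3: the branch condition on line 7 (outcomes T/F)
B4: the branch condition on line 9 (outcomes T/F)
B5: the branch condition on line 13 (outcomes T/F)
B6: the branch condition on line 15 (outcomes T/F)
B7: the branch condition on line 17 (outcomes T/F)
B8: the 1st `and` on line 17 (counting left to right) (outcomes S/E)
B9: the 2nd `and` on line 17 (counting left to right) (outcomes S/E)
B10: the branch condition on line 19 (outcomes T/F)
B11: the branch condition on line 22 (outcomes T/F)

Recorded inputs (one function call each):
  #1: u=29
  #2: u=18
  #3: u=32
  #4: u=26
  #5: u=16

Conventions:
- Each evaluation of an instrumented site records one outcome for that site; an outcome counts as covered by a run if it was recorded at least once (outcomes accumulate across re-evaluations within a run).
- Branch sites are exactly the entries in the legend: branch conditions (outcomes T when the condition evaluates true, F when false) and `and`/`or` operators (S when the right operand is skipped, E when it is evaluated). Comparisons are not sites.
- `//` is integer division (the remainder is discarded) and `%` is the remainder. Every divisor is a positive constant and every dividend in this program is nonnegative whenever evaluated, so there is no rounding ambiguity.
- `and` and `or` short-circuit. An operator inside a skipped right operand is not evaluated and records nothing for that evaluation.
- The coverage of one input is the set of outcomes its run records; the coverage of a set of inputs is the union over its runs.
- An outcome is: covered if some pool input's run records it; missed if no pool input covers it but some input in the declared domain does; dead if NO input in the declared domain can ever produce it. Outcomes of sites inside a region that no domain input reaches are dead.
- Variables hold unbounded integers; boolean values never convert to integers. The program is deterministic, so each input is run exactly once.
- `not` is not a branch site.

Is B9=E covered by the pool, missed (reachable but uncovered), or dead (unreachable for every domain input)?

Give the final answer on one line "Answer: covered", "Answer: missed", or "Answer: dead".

no pool input records B9=E
but domain input (u=5) does record it -> reachable, so missed

Answer: missed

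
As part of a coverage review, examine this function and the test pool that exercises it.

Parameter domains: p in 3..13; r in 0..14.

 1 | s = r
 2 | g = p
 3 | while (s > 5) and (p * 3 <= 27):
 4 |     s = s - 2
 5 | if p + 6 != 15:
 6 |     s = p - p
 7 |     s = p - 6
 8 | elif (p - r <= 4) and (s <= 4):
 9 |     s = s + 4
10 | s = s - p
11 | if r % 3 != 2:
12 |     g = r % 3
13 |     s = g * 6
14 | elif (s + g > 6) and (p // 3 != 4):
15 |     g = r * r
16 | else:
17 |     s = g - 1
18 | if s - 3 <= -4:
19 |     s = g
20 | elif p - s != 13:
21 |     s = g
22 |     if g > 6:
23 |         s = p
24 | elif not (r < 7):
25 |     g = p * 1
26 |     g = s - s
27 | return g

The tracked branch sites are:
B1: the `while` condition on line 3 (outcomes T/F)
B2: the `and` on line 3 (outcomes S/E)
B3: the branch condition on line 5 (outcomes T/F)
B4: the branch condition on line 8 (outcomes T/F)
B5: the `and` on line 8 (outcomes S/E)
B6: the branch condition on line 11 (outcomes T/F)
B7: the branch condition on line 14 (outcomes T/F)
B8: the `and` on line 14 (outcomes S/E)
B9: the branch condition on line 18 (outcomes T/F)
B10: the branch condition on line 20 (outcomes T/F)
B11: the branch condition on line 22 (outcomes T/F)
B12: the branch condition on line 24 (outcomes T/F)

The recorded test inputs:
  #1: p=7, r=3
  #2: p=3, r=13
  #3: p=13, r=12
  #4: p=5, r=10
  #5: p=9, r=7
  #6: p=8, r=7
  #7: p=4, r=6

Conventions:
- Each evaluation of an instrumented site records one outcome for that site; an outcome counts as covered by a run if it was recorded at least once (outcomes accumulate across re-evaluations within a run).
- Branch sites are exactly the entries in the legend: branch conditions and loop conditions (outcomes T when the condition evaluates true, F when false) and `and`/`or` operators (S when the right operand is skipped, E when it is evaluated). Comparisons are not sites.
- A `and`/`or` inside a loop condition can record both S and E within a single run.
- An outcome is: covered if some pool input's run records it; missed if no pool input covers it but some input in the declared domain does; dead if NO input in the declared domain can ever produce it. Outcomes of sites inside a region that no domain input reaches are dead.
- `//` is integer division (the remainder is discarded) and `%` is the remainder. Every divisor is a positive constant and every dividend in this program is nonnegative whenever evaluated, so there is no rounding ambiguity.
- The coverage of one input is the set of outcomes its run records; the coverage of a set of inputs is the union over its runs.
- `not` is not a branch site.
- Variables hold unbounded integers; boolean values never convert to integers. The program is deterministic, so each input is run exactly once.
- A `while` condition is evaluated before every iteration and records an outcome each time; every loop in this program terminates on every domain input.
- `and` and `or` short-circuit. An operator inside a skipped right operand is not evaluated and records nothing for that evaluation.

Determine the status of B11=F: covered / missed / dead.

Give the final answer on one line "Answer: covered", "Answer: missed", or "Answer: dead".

B11=F is recorded by pool input(s) 1, 2, 4, 5, 6, 7 -> covered

Answer: covered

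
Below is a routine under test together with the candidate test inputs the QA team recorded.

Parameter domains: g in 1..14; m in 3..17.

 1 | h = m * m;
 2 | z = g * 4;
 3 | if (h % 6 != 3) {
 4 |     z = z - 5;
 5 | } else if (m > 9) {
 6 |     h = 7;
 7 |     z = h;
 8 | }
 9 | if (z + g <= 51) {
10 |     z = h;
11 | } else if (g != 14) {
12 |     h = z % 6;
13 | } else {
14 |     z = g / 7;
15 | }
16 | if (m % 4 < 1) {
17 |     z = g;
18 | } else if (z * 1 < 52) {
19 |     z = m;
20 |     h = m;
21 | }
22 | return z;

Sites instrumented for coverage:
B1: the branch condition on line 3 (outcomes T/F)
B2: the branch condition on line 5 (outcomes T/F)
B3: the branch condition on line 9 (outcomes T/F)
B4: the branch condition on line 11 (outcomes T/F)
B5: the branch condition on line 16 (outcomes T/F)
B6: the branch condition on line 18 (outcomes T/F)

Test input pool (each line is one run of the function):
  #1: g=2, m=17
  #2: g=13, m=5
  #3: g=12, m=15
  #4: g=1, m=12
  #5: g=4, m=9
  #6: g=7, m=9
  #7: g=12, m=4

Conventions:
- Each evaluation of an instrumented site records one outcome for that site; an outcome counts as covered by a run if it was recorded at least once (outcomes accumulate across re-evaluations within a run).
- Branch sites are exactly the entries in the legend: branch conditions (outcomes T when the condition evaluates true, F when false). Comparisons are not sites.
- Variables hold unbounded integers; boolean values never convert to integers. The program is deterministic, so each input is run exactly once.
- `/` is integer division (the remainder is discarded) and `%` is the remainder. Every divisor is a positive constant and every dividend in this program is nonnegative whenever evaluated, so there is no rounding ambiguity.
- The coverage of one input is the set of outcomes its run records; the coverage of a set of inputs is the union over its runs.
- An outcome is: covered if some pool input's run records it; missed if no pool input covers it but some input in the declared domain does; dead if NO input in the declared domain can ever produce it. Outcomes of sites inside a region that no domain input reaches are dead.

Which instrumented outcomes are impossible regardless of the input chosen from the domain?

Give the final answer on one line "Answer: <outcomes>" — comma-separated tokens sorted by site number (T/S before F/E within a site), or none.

exhaustive pass over the 210-input domain:
  reachable outcomes have witnesses, e.g. B1=T (e.g. g=1, m=4), B1=F (e.g. g=1, m=3), B2=T (e.g. g=1, m=15), B2=F (e.g. g=1, m=3)

Answer: none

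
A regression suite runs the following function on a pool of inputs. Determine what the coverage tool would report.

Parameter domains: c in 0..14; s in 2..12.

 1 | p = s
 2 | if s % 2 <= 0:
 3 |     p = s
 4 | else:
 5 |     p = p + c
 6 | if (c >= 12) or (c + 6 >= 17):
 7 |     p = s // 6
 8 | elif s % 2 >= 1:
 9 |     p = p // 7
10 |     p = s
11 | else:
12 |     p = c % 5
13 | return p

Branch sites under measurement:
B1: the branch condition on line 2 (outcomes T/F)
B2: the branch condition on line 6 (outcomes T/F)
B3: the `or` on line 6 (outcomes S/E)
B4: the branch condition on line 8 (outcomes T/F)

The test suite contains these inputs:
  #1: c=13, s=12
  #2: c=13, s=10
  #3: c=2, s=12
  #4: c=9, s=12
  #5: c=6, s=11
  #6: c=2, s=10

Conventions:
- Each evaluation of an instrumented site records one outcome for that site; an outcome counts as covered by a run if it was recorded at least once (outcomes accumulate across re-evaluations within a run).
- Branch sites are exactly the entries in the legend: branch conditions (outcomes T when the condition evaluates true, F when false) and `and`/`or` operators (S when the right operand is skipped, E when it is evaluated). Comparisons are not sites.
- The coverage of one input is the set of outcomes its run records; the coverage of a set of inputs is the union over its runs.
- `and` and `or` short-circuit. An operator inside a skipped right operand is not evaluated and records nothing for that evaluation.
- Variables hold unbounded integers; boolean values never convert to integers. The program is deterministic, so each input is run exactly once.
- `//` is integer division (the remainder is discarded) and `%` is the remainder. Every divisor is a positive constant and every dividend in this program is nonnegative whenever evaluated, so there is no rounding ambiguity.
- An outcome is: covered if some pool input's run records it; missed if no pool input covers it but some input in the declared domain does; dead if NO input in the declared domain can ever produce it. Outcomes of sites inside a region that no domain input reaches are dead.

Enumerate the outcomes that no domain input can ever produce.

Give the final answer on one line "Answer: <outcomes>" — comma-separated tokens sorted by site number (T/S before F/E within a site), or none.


exhaustive pass over the 165-input domain:
  reachable outcomes have witnesses, e.g. B1=T (e.g. c=0, s=2), B1=F (e.g. c=0, s=3), B2=T (e.g. c=11, s=2), B2=F (e.g. c=0, s=2)
Answer: none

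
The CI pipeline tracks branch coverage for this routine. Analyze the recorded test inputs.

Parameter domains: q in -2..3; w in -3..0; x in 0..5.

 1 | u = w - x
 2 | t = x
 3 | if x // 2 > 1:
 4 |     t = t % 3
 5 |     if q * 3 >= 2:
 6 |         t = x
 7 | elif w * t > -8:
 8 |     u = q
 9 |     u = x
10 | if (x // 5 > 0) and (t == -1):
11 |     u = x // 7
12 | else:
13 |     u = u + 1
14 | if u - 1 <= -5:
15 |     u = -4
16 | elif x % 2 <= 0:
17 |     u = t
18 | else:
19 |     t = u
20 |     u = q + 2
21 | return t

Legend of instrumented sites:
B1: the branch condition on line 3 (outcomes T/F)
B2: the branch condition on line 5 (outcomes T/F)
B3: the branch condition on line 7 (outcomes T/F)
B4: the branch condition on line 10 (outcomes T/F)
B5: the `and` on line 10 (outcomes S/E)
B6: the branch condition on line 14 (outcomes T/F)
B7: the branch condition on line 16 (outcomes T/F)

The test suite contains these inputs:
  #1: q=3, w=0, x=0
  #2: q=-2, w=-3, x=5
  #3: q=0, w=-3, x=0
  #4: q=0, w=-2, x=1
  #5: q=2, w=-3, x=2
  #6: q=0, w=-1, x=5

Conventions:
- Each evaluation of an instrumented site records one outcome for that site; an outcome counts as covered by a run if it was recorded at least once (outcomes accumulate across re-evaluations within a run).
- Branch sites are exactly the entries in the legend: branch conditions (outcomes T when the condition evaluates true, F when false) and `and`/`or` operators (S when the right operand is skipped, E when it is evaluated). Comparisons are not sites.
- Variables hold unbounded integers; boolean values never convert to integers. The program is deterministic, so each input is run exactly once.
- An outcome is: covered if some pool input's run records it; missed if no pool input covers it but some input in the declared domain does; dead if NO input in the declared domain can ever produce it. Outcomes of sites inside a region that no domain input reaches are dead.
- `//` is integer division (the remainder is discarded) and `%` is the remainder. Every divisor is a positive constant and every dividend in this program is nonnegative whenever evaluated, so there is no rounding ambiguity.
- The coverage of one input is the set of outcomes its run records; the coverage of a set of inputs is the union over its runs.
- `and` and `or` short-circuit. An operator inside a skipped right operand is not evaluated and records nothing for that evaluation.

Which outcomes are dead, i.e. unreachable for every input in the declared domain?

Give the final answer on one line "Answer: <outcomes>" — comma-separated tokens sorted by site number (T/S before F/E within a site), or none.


running all 144 domain inputs and tallying outcomes:
  B4=T: never recorded by any domain input -> dead
  reachable outcomes have witnesses, e.g. B1=T (e.g. q=-2, w=-3, x=4), B1=F (e.g. q=-2, w=-3, x=0), B2=T (e.g. q=1, w=-3, x=4), B2=F (e.g. q=-2, w=-3, x=4)
Answer: B4=T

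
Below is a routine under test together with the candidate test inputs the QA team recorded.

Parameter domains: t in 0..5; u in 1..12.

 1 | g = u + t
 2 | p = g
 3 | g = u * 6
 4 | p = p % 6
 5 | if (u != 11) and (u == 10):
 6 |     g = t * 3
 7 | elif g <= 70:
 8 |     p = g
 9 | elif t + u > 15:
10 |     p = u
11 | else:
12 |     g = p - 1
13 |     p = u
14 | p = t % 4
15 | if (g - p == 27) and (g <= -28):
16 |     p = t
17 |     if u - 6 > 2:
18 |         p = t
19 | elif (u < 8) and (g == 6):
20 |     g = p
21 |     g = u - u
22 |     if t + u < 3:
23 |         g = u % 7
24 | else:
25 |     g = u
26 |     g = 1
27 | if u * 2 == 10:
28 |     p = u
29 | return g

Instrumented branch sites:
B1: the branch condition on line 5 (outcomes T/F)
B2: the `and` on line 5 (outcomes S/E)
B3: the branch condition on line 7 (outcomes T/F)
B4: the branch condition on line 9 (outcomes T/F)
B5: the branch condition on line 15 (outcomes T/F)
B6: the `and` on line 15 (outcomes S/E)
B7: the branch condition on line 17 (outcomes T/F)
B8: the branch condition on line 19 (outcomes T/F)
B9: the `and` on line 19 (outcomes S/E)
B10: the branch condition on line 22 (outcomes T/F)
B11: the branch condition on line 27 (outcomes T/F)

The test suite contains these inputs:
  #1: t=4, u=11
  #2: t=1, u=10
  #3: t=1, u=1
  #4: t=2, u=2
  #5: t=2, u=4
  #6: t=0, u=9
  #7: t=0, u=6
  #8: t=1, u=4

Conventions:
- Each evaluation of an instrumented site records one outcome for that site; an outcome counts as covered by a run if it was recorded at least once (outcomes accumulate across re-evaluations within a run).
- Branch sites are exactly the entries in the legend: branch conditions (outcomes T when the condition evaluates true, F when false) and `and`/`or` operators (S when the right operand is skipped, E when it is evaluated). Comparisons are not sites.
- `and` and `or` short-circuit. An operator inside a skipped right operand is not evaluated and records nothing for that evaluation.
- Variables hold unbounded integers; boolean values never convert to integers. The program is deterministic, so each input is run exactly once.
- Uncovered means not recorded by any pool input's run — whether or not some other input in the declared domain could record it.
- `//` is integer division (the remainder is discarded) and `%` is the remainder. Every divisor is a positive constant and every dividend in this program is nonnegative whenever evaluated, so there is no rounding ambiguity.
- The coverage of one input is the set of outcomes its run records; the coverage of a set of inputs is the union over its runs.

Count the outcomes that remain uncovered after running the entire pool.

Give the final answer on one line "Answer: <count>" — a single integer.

#1 (t=4, u=11) -> B2->S, B1->F, B3->T, B6->S, B5->F, B9->S, B8->F, B11->F; covered: B1=F, B2=S, B3=T, B5=F, B6=S, B8=F, B9=S, B11=F
#2 (t=1, u=10) -> B2->E, B1->T, B6->S, B5->F, B9->S, B8->F, B11->F; covered: B1=T, B2=E, B5=F, B6=S, B8=F, B9=S, B11=F
#3 (t=1, u=1) -> B2->E, B1->F, B3->T, B6->S, B5->F, B9->E, B8->T, B10->T, B11->F; covered: B1=F, B2=E, B3=T, B5=F, B6=S, B8=T, B9=E, B10=T, B11=F
#4 (t=2, u=2) -> B2->E, B1->F, B3->T, B6->S, B5->F, B9->E, B8->F, B11->F; covered: B1=F, B2=E, B3=T, B5=F, B6=S, B8=F, B9=E, B11=F
#5 (t=2, u=4) -> B2->E, B1->F, B3->T, B6->S, B5->F, B9->E, B8->F, B11->F; covered: B1=F, B2=E, B3=T, B5=F, B6=S, B8=F, B9=E, B11=F
#6 (t=0, u=9) -> B2->E, B1->F, B3->T, B6->S, B5->F, B9->S, B8->F, B11->F; covered: B1=F, B2=E, B3=T, B5=F, B6=S, B8=F, B9=S, B11=F
#7 (t=0, u=6) -> B2->E, B1->F, B3->T, B6->S, B5->F, B9->E, B8->F, B11->F; covered: B1=F, B2=E, B3=T, B5=F, B6=S, B8=F, B9=E, B11=F
#8 (t=1, u=4) -> B2->E, B1->F, B3->T, B6->S, B5->F, B9->E, B8->F, B11->F; covered: B1=F, B2=E, B3=T, B5=F, B6=S, B8=F, B9=E, B11=F
union over the pool: B1=T, B1=F, B2=S, B2=E, B3=T, B5=F, B6=S, B8=T, B8=F, B9=S, B9=E, B10=T, B11=F
uncovered (9 of 22): B3=F, B4=T, B4=F, B5=T, B6=E, B7=T, B7=F, B10=F, B11=T

Answer: 9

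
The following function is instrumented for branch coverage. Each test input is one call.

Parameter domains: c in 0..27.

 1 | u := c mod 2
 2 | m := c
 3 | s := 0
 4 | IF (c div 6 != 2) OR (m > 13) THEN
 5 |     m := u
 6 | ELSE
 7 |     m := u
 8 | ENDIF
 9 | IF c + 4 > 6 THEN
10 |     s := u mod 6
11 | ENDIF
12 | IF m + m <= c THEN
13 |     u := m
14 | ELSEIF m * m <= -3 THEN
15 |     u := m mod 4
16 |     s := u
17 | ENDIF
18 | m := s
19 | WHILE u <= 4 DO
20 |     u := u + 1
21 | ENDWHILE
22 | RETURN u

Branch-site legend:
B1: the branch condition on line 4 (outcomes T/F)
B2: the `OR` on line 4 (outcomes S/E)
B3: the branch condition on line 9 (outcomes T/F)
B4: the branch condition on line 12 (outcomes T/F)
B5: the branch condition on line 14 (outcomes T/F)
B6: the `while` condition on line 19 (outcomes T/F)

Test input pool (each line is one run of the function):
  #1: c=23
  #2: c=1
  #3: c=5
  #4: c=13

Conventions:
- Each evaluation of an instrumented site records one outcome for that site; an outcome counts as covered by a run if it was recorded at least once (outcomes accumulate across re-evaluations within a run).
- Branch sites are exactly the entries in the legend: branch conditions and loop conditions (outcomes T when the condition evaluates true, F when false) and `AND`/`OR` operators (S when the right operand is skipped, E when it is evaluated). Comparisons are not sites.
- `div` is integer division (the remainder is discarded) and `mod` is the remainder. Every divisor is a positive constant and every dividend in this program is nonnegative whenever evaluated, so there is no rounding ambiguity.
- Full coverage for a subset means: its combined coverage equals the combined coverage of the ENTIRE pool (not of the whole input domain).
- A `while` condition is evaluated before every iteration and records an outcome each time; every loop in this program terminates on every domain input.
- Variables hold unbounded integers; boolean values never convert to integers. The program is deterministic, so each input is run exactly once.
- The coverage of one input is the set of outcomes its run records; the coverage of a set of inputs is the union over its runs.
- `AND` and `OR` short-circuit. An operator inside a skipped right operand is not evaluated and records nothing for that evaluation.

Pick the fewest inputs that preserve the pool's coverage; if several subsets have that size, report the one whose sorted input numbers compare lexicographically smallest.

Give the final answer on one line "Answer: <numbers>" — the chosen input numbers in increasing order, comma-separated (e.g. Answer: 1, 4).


run #1 (c=23) runs B2->S, B1->T, B3->T, B4->T, B6->T, B6->T, B6->T, B6->T, B6->F; records B1=T, B2=S, B3=T, B4=T, B6=T, B6=F
run #2 (c=1) runs B2->S, B1->T, B3->F, B4->F, B5->F, B6->T, B6->T, B6->T, B6->T, B6->F; records B1=T, B2=S, B3=F, B4=F, B5=F, B6=T, B6=F
run #3 (c=5) runs B2->S, B1->T, B3->T, B4->T, B6->T, B6->T, B6->T, B6->T, B6->F; records B1=T, B2=S, B3=T, B4=T, B6=T, B6=F
run #4 (c=13) runs B2->E, B1->F, B3->T, B4->T, B6->T, B6->T, B6->T, B6->T, B6->F; records B1=F, B2=E, B3=T, B4=T, B6=T, B6=F
union over all inputs: B1=T, B1=F, B2=S, B2=E, B3=T, B3=F, B4=T, B4=F, B5=F, B6=T, B6=F (11 outcomes)
every size-1 subset falls short of the 11 outcomes (best: 7/11)
the canonical winner is {2, 4}: size 2, full 11-outcome coverage, earliest index list among size-2 covers
Answer: 2, 4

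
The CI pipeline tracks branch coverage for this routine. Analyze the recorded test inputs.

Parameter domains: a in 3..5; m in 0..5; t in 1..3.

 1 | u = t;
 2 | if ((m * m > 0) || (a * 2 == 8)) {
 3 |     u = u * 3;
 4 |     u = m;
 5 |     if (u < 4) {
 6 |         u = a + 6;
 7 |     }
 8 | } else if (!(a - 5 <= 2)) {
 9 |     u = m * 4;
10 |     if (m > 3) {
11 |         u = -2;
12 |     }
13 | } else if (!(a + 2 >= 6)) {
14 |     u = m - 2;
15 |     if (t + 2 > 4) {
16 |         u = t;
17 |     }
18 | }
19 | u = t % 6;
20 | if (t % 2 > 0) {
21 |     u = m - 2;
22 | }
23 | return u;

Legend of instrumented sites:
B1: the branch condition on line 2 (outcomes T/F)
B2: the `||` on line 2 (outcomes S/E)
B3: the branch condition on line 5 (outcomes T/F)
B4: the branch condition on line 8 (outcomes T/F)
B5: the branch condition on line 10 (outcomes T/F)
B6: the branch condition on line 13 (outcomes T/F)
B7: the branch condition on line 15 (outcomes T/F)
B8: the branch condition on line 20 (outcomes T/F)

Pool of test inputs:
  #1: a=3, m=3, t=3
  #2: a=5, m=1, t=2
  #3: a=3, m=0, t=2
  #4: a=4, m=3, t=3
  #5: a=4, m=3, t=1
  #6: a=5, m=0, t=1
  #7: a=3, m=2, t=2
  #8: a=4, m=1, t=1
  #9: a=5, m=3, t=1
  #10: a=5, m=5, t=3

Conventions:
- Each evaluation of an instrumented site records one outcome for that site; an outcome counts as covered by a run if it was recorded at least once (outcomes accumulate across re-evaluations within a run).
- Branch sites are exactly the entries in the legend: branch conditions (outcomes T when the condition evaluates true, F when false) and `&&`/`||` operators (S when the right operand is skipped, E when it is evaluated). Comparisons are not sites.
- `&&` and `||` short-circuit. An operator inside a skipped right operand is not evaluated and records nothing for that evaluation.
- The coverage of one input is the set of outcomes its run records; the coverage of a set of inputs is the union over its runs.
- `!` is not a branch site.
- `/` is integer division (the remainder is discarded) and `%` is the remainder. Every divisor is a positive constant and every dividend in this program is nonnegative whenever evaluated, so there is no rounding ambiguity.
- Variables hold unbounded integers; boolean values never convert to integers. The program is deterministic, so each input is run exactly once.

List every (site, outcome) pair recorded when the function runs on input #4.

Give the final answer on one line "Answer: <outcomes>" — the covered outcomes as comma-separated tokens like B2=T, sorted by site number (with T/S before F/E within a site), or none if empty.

Tracing the run of input #4 (a=4, m=3, t=3):
  B2->S, B1->T, B3->T, B8->T
deduplicating events, the covered set is: B1=T, B2=S, B3=T, B8=T

Answer: B1=T, B2=S, B3=T, B8=T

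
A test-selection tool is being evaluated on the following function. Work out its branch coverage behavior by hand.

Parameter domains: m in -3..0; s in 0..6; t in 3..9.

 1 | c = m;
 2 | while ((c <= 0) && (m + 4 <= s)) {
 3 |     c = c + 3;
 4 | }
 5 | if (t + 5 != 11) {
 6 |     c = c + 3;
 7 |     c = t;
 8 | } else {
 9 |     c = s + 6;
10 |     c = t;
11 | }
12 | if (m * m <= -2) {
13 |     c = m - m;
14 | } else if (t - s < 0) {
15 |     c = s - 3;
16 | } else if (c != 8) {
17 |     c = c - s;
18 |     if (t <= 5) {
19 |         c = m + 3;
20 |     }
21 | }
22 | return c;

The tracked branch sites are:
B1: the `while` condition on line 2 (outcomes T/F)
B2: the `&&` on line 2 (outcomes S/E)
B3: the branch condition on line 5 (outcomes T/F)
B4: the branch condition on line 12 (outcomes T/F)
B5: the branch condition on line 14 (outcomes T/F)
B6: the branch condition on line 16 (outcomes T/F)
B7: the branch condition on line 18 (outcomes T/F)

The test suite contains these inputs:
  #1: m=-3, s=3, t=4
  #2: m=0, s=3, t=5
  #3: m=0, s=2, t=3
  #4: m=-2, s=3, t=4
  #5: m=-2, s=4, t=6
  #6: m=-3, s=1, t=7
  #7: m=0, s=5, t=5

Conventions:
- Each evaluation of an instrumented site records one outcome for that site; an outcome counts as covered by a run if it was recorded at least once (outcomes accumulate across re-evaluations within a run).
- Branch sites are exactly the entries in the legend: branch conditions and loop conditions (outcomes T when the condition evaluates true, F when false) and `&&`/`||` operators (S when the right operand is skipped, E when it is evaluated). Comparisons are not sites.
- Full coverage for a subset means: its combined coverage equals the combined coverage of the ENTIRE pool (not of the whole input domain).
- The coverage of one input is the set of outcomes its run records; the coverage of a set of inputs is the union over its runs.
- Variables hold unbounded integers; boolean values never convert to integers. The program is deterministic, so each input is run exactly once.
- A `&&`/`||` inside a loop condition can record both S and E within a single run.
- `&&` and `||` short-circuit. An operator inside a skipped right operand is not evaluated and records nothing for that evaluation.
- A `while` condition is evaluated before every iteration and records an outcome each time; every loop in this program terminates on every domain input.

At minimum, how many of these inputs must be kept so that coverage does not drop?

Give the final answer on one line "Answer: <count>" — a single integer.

#1 (m=-3, s=3, t=4) -> covered: B1=T, B1=F, B2=S, B2=E, B3=T, B4=F, B5=F, B6=T, B7=T
#2 (m=0, s=3, t=5) -> covered: B1=F, B2=E, B3=T, B4=F, B5=F, B6=T, B7=T
#3 (m=0, s=2, t=3) -> covered: B1=F, B2=E, B3=T, B4=F, B5=F, B6=T, B7=T
#4 (m=-2, s=3, t=4) -> covered: B1=T, B1=F, B2=S, B2=E, B3=T, B4=F, B5=F, B6=T, B7=T
#5 (m=-2, s=4, t=6) -> covered: B1=T, B1=F, B2=S, B2=E, B3=F, B4=F, B5=F, B6=T, B7=F
#6 (m=-3, s=1, t=7) -> covered: B1=T, B1=F, B2=S, B2=E, B3=T, B4=F, B5=F, B6=T, B7=F
#7 (m=0, s=5, t=5) -> covered: B1=T, B1=F, B2=S, B2=E, B3=T, B4=F, B5=F, B6=T, B7=T
union over all inputs: B1=T, B1=F, B2=S, B2=E, B3=T, B3=F, B4=F, B5=F, B6=T, B7=T, B7=F (11 outcomes)
every size-1 subset falls short of the 11 outcomes (best: 9/11)
size 2: inputs {1, 5} cover all 11 outcomes, and no lexicographically smaller subset of this size does

Answer: 2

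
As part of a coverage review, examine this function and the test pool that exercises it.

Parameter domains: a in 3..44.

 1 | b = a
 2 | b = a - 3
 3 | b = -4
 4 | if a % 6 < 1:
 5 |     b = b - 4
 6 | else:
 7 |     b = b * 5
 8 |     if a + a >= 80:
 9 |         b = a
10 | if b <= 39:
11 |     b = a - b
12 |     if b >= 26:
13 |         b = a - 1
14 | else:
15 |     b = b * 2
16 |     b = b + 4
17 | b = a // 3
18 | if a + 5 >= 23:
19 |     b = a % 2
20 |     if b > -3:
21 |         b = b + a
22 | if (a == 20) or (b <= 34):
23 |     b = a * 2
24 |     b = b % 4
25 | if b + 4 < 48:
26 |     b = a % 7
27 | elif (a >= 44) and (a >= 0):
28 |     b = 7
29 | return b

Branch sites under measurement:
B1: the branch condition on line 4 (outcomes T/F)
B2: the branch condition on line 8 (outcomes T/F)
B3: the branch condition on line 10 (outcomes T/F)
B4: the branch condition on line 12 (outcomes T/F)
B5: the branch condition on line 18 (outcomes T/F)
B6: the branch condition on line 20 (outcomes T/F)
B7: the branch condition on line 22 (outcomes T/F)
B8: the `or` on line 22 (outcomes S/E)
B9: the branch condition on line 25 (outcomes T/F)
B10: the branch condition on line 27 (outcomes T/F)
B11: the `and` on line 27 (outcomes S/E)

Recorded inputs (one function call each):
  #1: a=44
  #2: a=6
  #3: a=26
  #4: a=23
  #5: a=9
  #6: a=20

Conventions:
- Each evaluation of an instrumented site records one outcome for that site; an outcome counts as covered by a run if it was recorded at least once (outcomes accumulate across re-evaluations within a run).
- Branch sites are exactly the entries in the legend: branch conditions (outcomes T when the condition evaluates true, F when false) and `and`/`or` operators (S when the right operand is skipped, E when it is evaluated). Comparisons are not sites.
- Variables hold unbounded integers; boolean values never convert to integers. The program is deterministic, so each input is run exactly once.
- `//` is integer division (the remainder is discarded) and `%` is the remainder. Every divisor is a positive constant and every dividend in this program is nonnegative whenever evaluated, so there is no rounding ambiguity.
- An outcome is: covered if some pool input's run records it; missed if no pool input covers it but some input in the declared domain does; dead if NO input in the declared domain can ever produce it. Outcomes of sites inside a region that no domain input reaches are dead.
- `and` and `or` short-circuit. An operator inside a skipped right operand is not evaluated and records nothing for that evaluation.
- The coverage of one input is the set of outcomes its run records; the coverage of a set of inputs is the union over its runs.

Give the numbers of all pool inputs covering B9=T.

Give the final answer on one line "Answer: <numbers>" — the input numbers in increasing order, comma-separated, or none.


input #1 (a=44): does not record B9=T
input #2 (a=6): records B9=T
input #3 (a=26): records B9=T
input #4 (a=23): records B9=T
input #5 (a=9): records B9=T
input #6 (a=20): records B9=T
Answer: 2, 3, 4, 5, 6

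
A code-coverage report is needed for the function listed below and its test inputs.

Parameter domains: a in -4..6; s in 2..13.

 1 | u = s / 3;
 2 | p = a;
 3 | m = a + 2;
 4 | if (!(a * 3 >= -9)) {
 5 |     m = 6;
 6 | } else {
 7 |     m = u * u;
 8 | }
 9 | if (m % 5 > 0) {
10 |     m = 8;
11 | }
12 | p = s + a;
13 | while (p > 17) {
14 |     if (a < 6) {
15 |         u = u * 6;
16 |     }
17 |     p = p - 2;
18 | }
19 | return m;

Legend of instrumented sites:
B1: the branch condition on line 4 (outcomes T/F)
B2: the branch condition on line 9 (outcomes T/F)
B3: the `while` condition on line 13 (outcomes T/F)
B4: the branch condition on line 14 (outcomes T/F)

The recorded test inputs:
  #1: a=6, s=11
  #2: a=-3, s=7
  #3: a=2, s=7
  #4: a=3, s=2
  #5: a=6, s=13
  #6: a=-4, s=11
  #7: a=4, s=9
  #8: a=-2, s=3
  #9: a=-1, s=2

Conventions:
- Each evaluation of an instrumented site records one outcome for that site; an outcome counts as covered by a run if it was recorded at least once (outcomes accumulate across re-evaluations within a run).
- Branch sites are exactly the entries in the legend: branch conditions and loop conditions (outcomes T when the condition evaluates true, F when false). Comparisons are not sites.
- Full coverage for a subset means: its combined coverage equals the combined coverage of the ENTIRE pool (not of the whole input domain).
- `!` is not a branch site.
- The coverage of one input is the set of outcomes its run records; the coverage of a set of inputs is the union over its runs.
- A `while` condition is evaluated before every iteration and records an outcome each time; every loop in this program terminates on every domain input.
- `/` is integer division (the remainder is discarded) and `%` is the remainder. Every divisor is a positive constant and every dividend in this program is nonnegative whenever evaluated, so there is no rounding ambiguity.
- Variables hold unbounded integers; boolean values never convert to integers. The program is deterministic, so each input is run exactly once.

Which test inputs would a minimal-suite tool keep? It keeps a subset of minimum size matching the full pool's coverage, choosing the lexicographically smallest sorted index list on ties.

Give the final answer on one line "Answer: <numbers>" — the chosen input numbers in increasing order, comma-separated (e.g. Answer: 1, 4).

run #1 (a=6, s=11) runs B1->F, B2->T, B3->F; records B1=F, B2=T, B3=F
run #2 (a=-3, s=7) runs B1->F, B2->T, B3->F; records B1=F, B2=T, B3=F
run #3 (a=2, s=7) runs B1->F, B2->T, B3->F; records B1=F, B2=T, B3=F
run #4 (a=3, s=2) runs B1->F, B2->F, B3->F; records B1=F, B2=F, B3=F
run #5 (a=6, s=13) runs B1->F, B2->T, B3->T, B4->F, B3->F; records B1=F, B2=T, B3=T, B3=F, B4=F
run #6 (a=-4, s=11) runs B1->T, B2->T, B3->F; records B1=T, B2=T, B3=F
run #7 (a=4, s=9) runs B1->F, B2->T, B3->F; records B1=F, B2=T, B3=F
run #8 (a=-2, s=3) runs B1->F, B2->T, B3->F; records B1=F, B2=T, B3=F
run #9 (a=-1, s=2) runs B1->F, B2->F, B3->F; records B1=F, B2=F, B3=F
together the pool reaches 7 outcomes: B1=T, B1=F, B2=T, B2=F, B3=T, B3=F, B4=F
checked all size-1 subsets: none covers 7 outcomes (max 5/7)
checked all size-2 subsets: none covers 7 outcomes (max 6/7)
inputs {4, 5, 6} (size 3) cover everything; no size-3 subset with a lexicographically smaller index list covers all 7

Answer: 4, 5, 6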